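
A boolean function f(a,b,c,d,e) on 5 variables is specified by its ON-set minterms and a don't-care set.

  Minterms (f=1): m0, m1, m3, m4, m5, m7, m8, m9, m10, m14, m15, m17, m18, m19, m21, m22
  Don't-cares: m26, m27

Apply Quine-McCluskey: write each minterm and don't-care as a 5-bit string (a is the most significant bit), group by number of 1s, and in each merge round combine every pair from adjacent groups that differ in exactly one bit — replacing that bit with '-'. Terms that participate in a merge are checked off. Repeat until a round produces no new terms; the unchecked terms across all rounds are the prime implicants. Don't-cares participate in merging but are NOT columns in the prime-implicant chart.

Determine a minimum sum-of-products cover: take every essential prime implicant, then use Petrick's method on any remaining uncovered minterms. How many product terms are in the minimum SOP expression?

7

[col 0] 00000*, 00001*, 00011*, 00100*, 00101*, 00111*, 01000*, 01001*, 01010*, 01110*, 01111*, 10001*, 10010*, 10011*, 10101*, 10110*, 11010*, 11011*
[col 1] -0001*, -0011*, -0101*, -1010, 0-000*, 0-001*, 0-111, 00-00*, 00-01*, 00-11*, 000-1*, 0000-*, 001-1*, 0010-*, 01-10, 010-0, 0100-*, 0111-, 1-010*, 1-011*, 10-01*, 10-10, 100-1*, 1001-*, 1101-*
[col 2] -0-01, -00-1, 0-00-, 00--1, 00-0-, 1-01-
Prime implicants: -0-01, -00-1, -1010, 0-00-, 0-111, 00--1, 00-0-, 01-10, 010-0, 0111-, 1-01-, 10-10
PI chart (minterm → PIs covering it):
  0 | 0-00-,00-0-
  1 | -0-01,-00-1,0-00-,00--1,00-0-
  3 | -00-1,00--1
  4 | 00-0-  (sole → essential)
  5 | -0-01,00--1,00-0-
  7 | 0-111,00--1
  8 | 0-00-,010-0
  9 | 0-00-  (sole → essential)
  10 | -1010,01-10,010-0
  14 | 01-10,0111-
  15 | 0-111,0111-
  17 | -0-01,-00-1
  18 | 1-01-,10-10
  19 | -00-1,1-01-
  21 | -0-01  (sole → essential)
  22 | 10-10  (sole → essential)
Essential prime implicants: -0-01, 0-00-, 00-0-, 10-10
Petrick residual → -00-1, 0-111, 01-10
Minimum SOP uses 7 PIs: b'd'e + b'c'e + a'c'd' + a'cde + a'b'd' + a'bde' + ab'de'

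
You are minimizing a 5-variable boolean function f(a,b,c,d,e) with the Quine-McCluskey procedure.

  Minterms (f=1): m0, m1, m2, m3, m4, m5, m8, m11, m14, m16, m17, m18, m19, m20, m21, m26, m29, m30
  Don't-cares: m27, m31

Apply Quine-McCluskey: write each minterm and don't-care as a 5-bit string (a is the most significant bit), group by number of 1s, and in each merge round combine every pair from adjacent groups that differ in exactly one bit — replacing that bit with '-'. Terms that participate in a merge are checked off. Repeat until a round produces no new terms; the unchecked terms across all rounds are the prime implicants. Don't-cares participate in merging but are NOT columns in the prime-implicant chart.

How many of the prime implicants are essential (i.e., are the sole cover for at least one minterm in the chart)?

5

Round 0: 00000✓ 00001✓ 00010✓ 00011✓ 00100✓ 00101✓ 01000✓ 01011✓ 01110✓ 10000✓ 10001✓ 10010✓ 10011✓ 10100✓ 10101✓ 11010✓ 11011✓ 11101✓ 11110✓ 11111✓
Round 1: -0000✓ -0001✓ -0010✓ -0011✓ -0100✓ -0101✓ -1011✓ -1110 0-000 0-011✓ 00-00✓ 00-01✓ 000-0✓ 000-1✓ 0000-✓ 0001-✓ 0010-✓ 1-010✓ 1-011✓ 1-101 10-00✓ 10-01✓ 100-0✓ 100-1✓ 1000-✓ 1001-✓ 1010-✓ 11-10✓ 11-11✓ 1101-✓ 111-1 1111-✓
Round 2: --011 -0-00✓ -0-01✓ -00-0✓ -00-1✓ -000-✓ -001-✓ -010-✓ 00-0-✓ 000--✓ 1-01- 10-0-✓ 100--✓ 11-1-
Round 3: -0-0- -00--
PIs = {--011, -0-0-, -00--, -1110, 0-000, 1-01-, 1-101, 11-1-, 111-1}
Coverage chart:
  m0: -0-0-,-00--,0-000
  m1: -0-0-,-00--
  m2: -00-- ←essential
  m3: --011,-00--
  m4: -0-0- ←essential
  m5: -0-0- ←essential
  m8: 0-000 ←essential
  m11: --011 ←essential
  m14: -1110 ←essential
  m16: -0-0-,-00--
  m17: -0-0-,-00--
  m18: -00--,1-01-
  m19: --011,-00--,1-01-
  m20: -0-0- ←essential
  m21: -0-0-,1-101
  m26: 1-01-,11-1-
  m29: 1-101,111-1
  m30: -1110,11-1-
Essential: --011, -0-0-, -00--, -1110, 0-000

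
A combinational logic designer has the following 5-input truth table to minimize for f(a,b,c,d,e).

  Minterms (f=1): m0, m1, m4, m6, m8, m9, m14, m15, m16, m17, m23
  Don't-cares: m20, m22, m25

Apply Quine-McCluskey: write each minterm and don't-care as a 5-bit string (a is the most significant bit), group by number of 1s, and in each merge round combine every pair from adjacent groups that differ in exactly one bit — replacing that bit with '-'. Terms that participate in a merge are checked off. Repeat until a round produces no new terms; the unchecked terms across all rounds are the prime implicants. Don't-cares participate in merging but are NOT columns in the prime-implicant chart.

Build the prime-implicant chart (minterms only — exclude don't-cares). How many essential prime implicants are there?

3

size-2^0 implicants → 00000(✓)  00001(✓)  00100(✓)  00110(✓)  01000(✓)  01001(✓)  01110(✓)  01111(✓)  10000(✓)  10001(✓)  10100(✓)  10110(✓)  10111(✓)  11001(✓)
size-2^1 implicants → -0000(✓)  -0001(✓)  -0100(✓)  -0110(✓)  -1001(✓)  0-000(✓)  0-001(✓)  0-110  00-00(✓)  0000-(✓)  001-0(✓)  0100-(✓)  0111-  1-001(✓)  10-00(✓)  1000-(✓)  101-0(✓)  1011-
size-2^2 implicants → --001  -0-00  -000-  -01-0  0-00-
Unchecked terms (primes): --001, -0-00, -000-, -01-0, 0-00-, 0-110, 0111-, 1011-
Minterm coverage:
  m0 ⊆ -0-00,-000-,0-00-
  m1 ⊆ --001,-000-,0-00-
  m4 ⊆ -0-00,-01-0
  m6 ⊆ -01-0,0-110
  m8 ⊆ 0-00- [E]
  m9 ⊆ --001,0-00-
  m14 ⊆ 0-110,0111-
  m15 ⊆ 0111- [E]
  m16 ⊆ -0-00,-000-
  m17 ⊆ --001,-000-
  m23 ⊆ 1011- [E]
E = {0-00-, 0111-, 1011-}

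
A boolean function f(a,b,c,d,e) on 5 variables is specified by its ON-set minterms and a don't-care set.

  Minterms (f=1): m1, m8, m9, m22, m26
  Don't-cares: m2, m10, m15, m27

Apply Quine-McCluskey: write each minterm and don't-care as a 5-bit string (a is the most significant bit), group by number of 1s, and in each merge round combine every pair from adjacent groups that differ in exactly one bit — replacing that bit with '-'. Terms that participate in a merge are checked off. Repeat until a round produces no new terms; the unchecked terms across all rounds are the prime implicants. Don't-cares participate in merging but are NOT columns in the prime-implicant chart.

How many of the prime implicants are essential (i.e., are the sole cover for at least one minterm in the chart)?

2

size-2^0 implicants → 00001(✓)  00010(✓)  01000(✓)  01001(✓)  01010(✓)  01111  10110  11010(✓)  11011(✓)
size-2^1 implicants → -1010  0-001  0-010  010-0  0100-  1101-
Unchecked terms (primes): -1010, 0-001, 0-010, 010-0, 0100-, 01111, 10110, 1101-
Minterm coverage:
  m1 ⊆ 0-001 [E]
  m8 ⊆ 010-0,0100-
  m9 ⊆ 0-001,0100-
  m22 ⊆ 10110 [E]
  m26 ⊆ -1010,1101-
E = {0-001, 10110}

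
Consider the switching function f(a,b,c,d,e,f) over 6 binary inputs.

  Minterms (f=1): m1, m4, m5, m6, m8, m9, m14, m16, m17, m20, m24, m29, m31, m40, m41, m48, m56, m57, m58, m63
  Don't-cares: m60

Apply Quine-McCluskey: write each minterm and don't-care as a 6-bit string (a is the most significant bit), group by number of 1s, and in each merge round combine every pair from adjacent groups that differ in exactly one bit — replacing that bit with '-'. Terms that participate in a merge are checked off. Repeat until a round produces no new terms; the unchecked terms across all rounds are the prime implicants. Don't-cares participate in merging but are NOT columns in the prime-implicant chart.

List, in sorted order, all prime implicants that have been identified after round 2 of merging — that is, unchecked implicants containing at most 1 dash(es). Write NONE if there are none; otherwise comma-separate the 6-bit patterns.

size-2^0 implicants → 000001(✓)  000100(✓)  000101(✓)  000110(✓)  001000(✓)  001001(✓)  001110(✓)  010000(✓)  010001(✓)  010100(✓)  011000(✓)  011101(✓)  011111(✓)  101000(✓)  101001(✓)  110000(✓)  111000(✓)  111001(✓)  111010(✓)  111100(✓)  111111(✓)
size-2^1 implicants → -01000(✓)  -01001(✓)  -10000(✓)  -11000(✓)  -11111  0-0001  0-0100  0-1000(✓)  00-001  00-110  000-01  0001-0  00010-  00100-(✓)  01-000(✓)  010-00  01000-  0111-1  1-1000(✓)  1-1001(✓)  10100-(✓)  11-000(✓)  111-00  1110-0  11100-(✓)
size-2^2 implicants → --1000  -0100-  -1-000  1-100-
Unchecked terms (primes): --1000, -0100-, -1-000, -11111, 0-0001, 0-0100, 00-001, 00-110, 000-01, 0001-0, 00010-, 010-00, 01000-, 0111-1, 1-100-, 111-00, 1110-0

-11111, 0-0001, 0-0100, 00-001, 00-110, 000-01, 0001-0, 00010-, 010-00, 01000-, 0111-1, 111-00, 1110-0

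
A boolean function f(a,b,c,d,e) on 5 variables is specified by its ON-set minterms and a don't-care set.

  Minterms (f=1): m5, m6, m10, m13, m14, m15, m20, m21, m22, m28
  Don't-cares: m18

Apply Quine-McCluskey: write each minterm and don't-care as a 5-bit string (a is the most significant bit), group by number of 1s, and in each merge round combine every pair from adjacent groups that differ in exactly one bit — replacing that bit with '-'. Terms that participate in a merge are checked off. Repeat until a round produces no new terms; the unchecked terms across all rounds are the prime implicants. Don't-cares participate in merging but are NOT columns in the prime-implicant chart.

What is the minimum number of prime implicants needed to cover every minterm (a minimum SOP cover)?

5

[col 0] 00101*, 00110*, 01010*, 01101*, 01110*, 01111*, 10010*, 10100*, 10101*, 10110*, 11100*
[col 1] -0101, -0110, 0-101, 0-110, 01-10, 011-1, 0111-, 1-100, 10-10, 101-0, 1010-
Prime implicants: -0101, -0110, 0-101, 0-110, 01-10, 011-1, 0111-, 1-100, 10-10, 101-0, 1010-
PI chart (minterm → PIs covering it):
  5 | -0101,0-101
  6 | -0110,0-110
  10 | 01-10  (sole → essential)
  13 | 0-101,011-1
  14 | 0-110,01-10,0111-
  15 | 011-1,0111-
  20 | 1-100,101-0,1010-
  21 | -0101,1010-
  22 | -0110,10-10,101-0
  28 | 1-100  (sole → essential)
Essential prime implicants: 01-10, 1-100
Petrick residual → -0101, -0110, 011-1
Minimum SOP uses 5 PIs: b'cd'e + b'cde' + a'bde' + a'bce + acd'e'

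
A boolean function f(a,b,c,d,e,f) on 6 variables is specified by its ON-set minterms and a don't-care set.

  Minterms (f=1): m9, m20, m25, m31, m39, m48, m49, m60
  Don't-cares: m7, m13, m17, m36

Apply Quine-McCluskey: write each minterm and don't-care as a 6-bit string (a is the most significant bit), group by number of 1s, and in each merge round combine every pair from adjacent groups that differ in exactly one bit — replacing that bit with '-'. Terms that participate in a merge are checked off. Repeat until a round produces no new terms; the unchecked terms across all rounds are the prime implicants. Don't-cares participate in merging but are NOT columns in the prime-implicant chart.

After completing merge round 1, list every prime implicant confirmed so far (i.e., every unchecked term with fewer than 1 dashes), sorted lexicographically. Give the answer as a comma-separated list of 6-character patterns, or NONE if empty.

Round 0: 000111✓ 001001✓ 001101✓ 010001✓ 010100 011001✓ 011111 100100 100111✓ 110000✓ 110001✓ 111100
Round 1: -00111 -10001 0-1001 001-01 01-001 11000-
PIs = {-00111, -10001, 0-1001, 001-01, 01-001, 010100, 011111, 100100, 11000-, 111100}

010100, 011111, 100100, 111100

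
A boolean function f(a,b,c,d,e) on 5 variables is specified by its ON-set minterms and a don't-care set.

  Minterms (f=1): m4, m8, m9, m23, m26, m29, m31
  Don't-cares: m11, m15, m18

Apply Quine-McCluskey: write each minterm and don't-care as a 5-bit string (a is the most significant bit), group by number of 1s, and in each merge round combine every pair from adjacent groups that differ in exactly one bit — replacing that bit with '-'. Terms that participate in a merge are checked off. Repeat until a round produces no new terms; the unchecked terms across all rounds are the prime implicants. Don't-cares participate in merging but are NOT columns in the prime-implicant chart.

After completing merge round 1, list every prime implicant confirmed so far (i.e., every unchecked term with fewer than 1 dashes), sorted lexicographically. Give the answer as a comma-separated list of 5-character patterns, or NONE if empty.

00100

size-2^0 implicants → 00100  01000(✓)  01001(✓)  01011(✓)  01111(✓)  10010(✓)  10111(✓)  11010(✓)  11101(✓)  11111(✓)
size-2^1 implicants → -1111  01-11  010-1  0100-  1-010  1-111  111-1
Unchecked terms (primes): -1111, 00100, 01-11, 010-1, 0100-, 1-010, 1-111, 111-1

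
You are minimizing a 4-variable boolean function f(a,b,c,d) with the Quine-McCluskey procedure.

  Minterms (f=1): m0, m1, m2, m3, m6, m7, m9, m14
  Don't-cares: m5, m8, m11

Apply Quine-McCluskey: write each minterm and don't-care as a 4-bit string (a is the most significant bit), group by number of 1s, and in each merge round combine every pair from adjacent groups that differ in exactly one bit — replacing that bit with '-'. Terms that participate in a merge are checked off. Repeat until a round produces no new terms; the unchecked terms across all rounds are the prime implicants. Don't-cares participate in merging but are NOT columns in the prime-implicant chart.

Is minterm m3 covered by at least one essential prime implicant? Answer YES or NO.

NO

[col 0] 0000*, 0001*, 0010*, 0011*, 0101*, 0110*, 0111*, 1000*, 1001*, 1011*, 1110*
[col 1] -000*, -001*, -011*, -110, 0-01*, 0-10*, 0-11*, 00-0*, 00-1*, 000-*, 001-*, 01-1*, 011-*, 10-1*, 100-*
[col 2] -0-1, -00-, 0--1, 0-1-, 00--
Prime implicants: -0-1, -00-, -110, 0--1, 0-1-, 00--
PI chart (minterm → PIs covering it):
  0 | -00-,00--
  1 | -0-1,-00-,0--1,00--
  2 | 0-1-,00--
  3 | -0-1,0--1,0-1-,00--
  6 | -110,0-1-
  7 | 0--1,0-1-
  9 | -0-1,-00-
  14 | -110  (sole → essential)
Essential prime implicants: -110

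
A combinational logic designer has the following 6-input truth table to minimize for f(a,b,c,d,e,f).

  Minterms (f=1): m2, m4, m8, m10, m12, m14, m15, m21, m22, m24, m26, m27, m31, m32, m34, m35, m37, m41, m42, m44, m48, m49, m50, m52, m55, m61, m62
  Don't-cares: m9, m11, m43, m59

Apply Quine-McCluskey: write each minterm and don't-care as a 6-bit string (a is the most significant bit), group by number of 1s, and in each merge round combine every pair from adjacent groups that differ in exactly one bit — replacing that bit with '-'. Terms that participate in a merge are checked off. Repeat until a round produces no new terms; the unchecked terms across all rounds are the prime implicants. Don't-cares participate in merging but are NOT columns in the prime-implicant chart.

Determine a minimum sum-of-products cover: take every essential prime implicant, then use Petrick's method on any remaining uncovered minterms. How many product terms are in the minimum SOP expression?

17

Round 0: 000010✓ 000100✓ 001000✓ 001001✓ 001010✓ 001011✓ 001100✓ 001110✓ 001111✓ 010101 010110 011000✓ 011010✓ 011011✓ 011111✓ 100000✓ 100010✓ 100011✓ 100101 101001✓ 101010✓ 101011✓ 101100✓ 110000✓ 110001✓ 110010✓ 110100✓ 110111 111011✓ 111101 111110
Round 1: -00010✓ -01001✓ -01010✓ -01011✓ -01100 -11011✓ 0-1000✓ 0-1010✓ 0-1011✓ 0-1111✓ 00-010✓ 00-100 001-00✓ 001-10✓ 001-11✓ 0010-0✓ 0010-1✓ 00100-✓ 00101-✓ 0011-0✓ 00111-✓ 011-11✓ 0110-0✓ 01101-✓ 1-0000✓ 1-0010✓ 1-1011✓ 10-010✓ 10-011✓ 1000-0✓ 10001-✓ 1010-1✓ 10101-✓ 110-00 1100-0✓ 11000-
Round 2: --1011 -0-010 -010-1 -0101- 0-1-11 0-10-0 0-101- 001--0 001-1- 0010-- 1-00-0 10-01-
PIs = {--1011, -0-010, -010-1, -0101-, -01100, 0-1-11, 0-10-0, 0-101-, 00-100, 001--0, 001-1-, 0010--, 010101, 010110, 1-00-0, 10-01-, 100101, 110-00, 11000-, 110111, 111101, 111110}
Coverage chart:
  m2: -0-010 ←essential
  m4: 00-100 ←essential
  m8: 0-10-0,001--0,0010--
  m10: -0-010,-0101-,0-10-0,0-101-,001--0,001-1-,0010--
  m12: -01100,00-100,001--0
  m14: 001--0,001-1-
  m15: 0-1-11,001-1-
  m21: 010101 ←essential
  m22: 010110 ←essential
  m24: 0-10-0 ←essential
  m26: 0-10-0,0-101-
  m27: --1011,0-1-11,0-101-
  m31: 0-1-11 ←essential
  m32: 1-00-0 ←essential
  m34: -0-010,1-00-0,10-01-
  m35: 10-01- ←essential
  m37: 100101 ←essential
  m41: -010-1 ←essential
  m42: -0-010,-0101-,10-01-
  m44: -01100 ←essential
  m48: 1-00-0,110-00,11000-
  m49: 11000- ←essential
  m50: 1-00-0 ←essential
  m52: 110-00 ←essential
  m55: 110111 ←essential
  m61: 111101 ←essential
  m62: 111110 ←essential
Essential: -0-010, -010-1, -01100, 0-1-11, 0-10-0, 00-100, 010101, 010110, 1-00-0, 10-01-, 100101, 110-00, 11000-, 110111, 111101, 111110
Petrick residual → 001--0
Min cover (17 terms): b'd'ef' + b'cd'f + b'cde'f' + a'cef + a'cd'f' + a'b'de'f' + a'b'cf' + a'bc'de'f + a'bc'def' + ac'd'f' + ab'd'e + ab'c'de'f + abc'e'f' + abc'd'e' + abc'def + abcde'f + abcdef'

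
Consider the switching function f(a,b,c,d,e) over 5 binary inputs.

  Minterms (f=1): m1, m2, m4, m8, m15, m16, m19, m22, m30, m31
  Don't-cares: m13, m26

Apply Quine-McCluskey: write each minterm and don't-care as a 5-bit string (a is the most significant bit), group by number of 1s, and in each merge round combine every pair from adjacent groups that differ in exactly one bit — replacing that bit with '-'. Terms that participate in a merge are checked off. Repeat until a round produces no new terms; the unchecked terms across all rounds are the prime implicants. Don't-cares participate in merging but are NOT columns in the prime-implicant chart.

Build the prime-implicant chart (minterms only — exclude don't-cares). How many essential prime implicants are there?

7

[col 0] 00001, 00010, 00100, 01000, 01101*, 01111*, 10000, 10011, 10110*, 11010*, 11110*, 11111*
[col 1] -1111, 011-1, 1-110, 11-10, 1111-
Prime implicants: -1111, 00001, 00010, 00100, 01000, 011-1, 1-110, 10000, 10011, 11-10, 1111-
PI chart (minterm → PIs covering it):
  1 | 00001  (sole → essential)
  2 | 00010  (sole → essential)
  4 | 00100  (sole → essential)
  8 | 01000  (sole → essential)
  15 | -1111,011-1
  16 | 10000  (sole → essential)
  19 | 10011  (sole → essential)
  22 | 1-110  (sole → essential)
  30 | 1-110,11-10,1111-
  31 | -1111,1111-
Essential prime implicants: 00001, 00010, 00100, 01000, 1-110, 10000, 10011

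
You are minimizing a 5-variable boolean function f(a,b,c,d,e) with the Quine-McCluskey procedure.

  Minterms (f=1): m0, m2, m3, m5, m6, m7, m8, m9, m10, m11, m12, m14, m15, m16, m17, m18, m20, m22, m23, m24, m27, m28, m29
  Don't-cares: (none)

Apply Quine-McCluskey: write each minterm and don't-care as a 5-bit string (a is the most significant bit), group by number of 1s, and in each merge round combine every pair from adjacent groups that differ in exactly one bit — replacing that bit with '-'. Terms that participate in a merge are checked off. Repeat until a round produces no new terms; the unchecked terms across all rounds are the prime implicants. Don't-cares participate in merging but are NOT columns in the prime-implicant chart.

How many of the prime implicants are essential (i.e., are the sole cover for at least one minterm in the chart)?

Round 0: 00000✓ 00010✓ 00011✓ 00101✓ 00110✓ 00111✓ 01000✓ 01001✓ 01010✓ 01011✓ 01100✓ 01110✓ 01111✓ 10000✓ 10001✓ 10010✓ 10100✓ 10110✓ 10111✓ 11000✓ 11011✓ 11100✓ 11101✓
Round 1: -0000✓ -0010✓ -0110✓ -0111✓ -1000✓ -1011 -1100✓ 0-000✓ 0-010✓ 0-011✓ 0-110✓ 0-111✓ 00-10✓ 00-11✓ 000-0✓ 0001-✓ 001-1 0011-✓ 01-00✓ 01-10✓ 01-11✓ 010-0✓ 010-1✓ 0100-✓ 0101-✓ 011-0✓ 0111-✓ 1-000✓ 1-100✓ 10-00✓ 10-10✓ 100-0✓ 1000- 101-0✓ 1011-✓ 11-00✓ 1110-
Round 2: --000 -0-10 -00-0 -011- -1-00 0--10✓ 0--11✓ 0-0-0 0-01-✓ 0-11-✓ 00-1-✓ 01--0 01-1-✓ 010-- 1--00 10--0
Round 3: 0--1-
PIs = {--000, -0-10, -00-0, -011-, -1-00, -1011, 0--1-, 0-0-0, 001-1, 01--0, 010--, 1--00, 10--0, 1000-, 1110-}
Coverage chart:
  m0: --000,-00-0,0-0-0
  m2: -0-10,-00-0,0--1-,0-0-0
  m3: 0--1- ←essential
  m5: 001-1 ←essential
  m6: -0-10,-011-,0--1-
  m7: -011-,0--1-,001-1
  m8: --000,-1-00,0-0-0,01--0,010--
  m9: 010-- ←essential
  m10: 0--1-,0-0-0,01--0,010--
  m11: -1011,0--1-,010--
  m12: -1-00,01--0
  m14: 0--1-,01--0
  m15: 0--1- ←essential
  m16: --000,-00-0,1--00,10--0,1000-
  m17: 1000- ←essential
  m18: -0-10,-00-0,10--0
  m20: 1--00,10--0
  m22: -0-10,-011-,10--0
  m23: -011- ←essential
  m24: --000,-1-00,1--00
  m27: -1011 ←essential
  m28: -1-00,1--00,1110-
  m29: 1110- ←essential
Essential: -011-, -1011, 0--1-, 001-1, 010--, 1000-, 1110-

7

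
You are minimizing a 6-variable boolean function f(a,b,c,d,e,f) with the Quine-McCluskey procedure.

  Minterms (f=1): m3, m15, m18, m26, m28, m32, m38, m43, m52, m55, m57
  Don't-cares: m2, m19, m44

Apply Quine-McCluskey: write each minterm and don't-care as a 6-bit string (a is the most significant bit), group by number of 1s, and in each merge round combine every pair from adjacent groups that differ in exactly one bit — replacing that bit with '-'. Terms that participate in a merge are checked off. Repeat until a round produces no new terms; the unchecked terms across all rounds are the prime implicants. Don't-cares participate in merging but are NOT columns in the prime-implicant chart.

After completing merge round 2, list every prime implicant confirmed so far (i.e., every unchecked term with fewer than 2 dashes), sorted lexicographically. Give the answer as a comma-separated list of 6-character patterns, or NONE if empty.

001111, 01-010, 011100, 100000, 100110, 101011, 101100, 110100, 110111, 111001

Round 0: 000010✓ 000011✓ 001111 010010✓ 010011✓ 011010✓ 011100 100000 100110 101011 101100 110100 110111 111001
Round 1: 0-0010✓ 0-0011✓ 00001-✓ 01-010 01001-✓
Round 2: 0-001-
PIs = {0-001-, 001111, 01-010, 011100, 100000, 100110, 101011, 101100, 110100, 110111, 111001}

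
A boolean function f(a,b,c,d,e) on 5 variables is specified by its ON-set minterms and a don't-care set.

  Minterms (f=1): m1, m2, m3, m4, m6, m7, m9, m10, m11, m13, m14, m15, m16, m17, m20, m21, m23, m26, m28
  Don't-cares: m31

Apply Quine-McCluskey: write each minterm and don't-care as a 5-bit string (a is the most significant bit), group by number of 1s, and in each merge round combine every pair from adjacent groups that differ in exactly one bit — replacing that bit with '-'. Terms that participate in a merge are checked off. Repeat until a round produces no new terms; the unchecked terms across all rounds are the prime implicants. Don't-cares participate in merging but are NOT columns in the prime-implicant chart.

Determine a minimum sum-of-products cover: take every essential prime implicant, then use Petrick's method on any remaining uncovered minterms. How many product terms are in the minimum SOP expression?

size-2^0 implicants → 00001(✓)  00010(✓)  00011(✓)  00100(✓)  00110(✓)  00111(✓)  01001(✓)  01010(✓)  01011(✓)  01101(✓)  01110(✓)  01111(✓)  10000(✓)  10001(✓)  10100(✓)  10101(✓)  10111(✓)  11010(✓)  11100(✓)  11111(✓)
size-2^1 implicants → -0001  -0100  -0111(✓)  -1010  -1111(✓)  0-001(✓)  0-010(✓)  0-011(✓)  0-110(✓)  0-111(✓)  00-10(✓)  00-11(✓)  000-1(✓)  0001-(✓)  001-0  0011-(✓)  01-01(✓)  01-10(✓)  01-11(✓)  010-1(✓)  0101-(✓)  011-1(✓)  0111-(✓)  1-100  1-111(✓)  10-00(✓)  10-01(✓)  1000-(✓)  101-1  1010-(✓)
size-2^2 implicants → --111  0--10(✓)  0--11(✓)  0-0-1  0-01-(✓)  0-11-(✓)  00-1-(✓)  01--1  01-1-(✓)  10-0-
size-2^3 implicants → 0--1-
Unchecked terms (primes): --111, -0001, -0100, -1010, 0--1-, 0-0-1, 001-0, 01--1, 1-100, 10-0-, 101-1
Minterm coverage:
  m1 ⊆ -0001,0-0-1
  m2 ⊆ 0--1- [E]
  m3 ⊆ 0--1-,0-0-1
  m4 ⊆ -0100,001-0
  m6 ⊆ 0--1-,001-0
  m7 ⊆ --111,0--1-
  m9 ⊆ 0-0-1,01--1
  m10 ⊆ -1010,0--1-
  m11 ⊆ 0--1-,0-0-1,01--1
  m13 ⊆ 01--1 [E]
  m14 ⊆ 0--1- [E]
  m15 ⊆ --111,0--1-,01--1
  m16 ⊆ 10-0- [E]
  m17 ⊆ -0001,10-0-
  m20 ⊆ -0100,1-100,10-0-
  m21 ⊆ 10-0-,101-1
  m23 ⊆ --111,101-1
  m26 ⊆ -1010 [E]
  m28 ⊆ 1-100 [E]
E = {-1010, 0--1-, 01--1, 1-100, 10-0-}
Petrick residual → --111, -0001, -0100
Cover = cde + b'c'd'e + b'cd'e' + bc'de' + a'd + a'be + acd'e' + ab'd'  |cover|=8

8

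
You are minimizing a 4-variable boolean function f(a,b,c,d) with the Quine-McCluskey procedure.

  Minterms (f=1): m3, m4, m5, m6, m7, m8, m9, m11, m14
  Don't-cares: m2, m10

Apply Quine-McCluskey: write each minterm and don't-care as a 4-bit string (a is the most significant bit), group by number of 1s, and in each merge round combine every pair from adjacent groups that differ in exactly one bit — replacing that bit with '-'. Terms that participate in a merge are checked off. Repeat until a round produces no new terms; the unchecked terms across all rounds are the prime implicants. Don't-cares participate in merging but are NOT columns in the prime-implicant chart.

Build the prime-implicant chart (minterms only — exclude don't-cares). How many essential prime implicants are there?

[col 0] 0010*, 0011*, 0100*, 0101*, 0110*, 0111*, 1000*, 1001*, 1010*, 1011*, 1110*
[col 1] -010*, -011*, -110*, 0-10*, 0-11*, 001-*, 01-0*, 01-1*, 010-*, 011-*, 1-10*, 10-0*, 10-1*, 100-*, 101-*
[col 2] --10, -01-, 0-1-, 01--, 10--
Prime implicants: --10, -01-, 0-1-, 01--, 10--
PI chart (minterm → PIs covering it):
  3 | -01-,0-1-
  4 | 01--  (sole → essential)
  5 | 01--  (sole → essential)
  6 | --10,0-1-,01--
  7 | 0-1-,01--
  8 | 10--  (sole → essential)
  9 | 10--  (sole → essential)
  11 | -01-,10--
  14 | --10  (sole → essential)
Essential prime implicants: --10, 01--, 10--

3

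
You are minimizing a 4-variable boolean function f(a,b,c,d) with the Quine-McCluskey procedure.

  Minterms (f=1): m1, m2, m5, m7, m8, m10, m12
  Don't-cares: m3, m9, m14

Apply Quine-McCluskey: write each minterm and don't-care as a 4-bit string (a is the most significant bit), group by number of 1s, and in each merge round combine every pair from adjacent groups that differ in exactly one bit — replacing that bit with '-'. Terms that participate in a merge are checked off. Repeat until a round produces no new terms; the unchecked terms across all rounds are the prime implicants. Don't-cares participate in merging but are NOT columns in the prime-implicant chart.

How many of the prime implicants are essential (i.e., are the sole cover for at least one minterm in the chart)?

[col 0] 0001*, 0010*, 0011*, 0101*, 0111*, 1000*, 1001*, 1010*, 1100*, 1110*
[col 1] -001, -010, 0-01*, 0-11*, 00-1*, 001-, 01-1*, 1-00*, 1-10*, 10-0*, 100-, 11-0*
[col 2] 0--1, 1--0
Prime implicants: -001, -010, 0--1, 001-, 1--0, 100-
PI chart (minterm → PIs covering it):
  1 | -001,0--1
  2 | -010,001-
  5 | 0--1  (sole → essential)
  7 | 0--1  (sole → essential)
  8 | 1--0,100-
  10 | -010,1--0
  12 | 1--0  (sole → essential)
Essential prime implicants: 0--1, 1--0

2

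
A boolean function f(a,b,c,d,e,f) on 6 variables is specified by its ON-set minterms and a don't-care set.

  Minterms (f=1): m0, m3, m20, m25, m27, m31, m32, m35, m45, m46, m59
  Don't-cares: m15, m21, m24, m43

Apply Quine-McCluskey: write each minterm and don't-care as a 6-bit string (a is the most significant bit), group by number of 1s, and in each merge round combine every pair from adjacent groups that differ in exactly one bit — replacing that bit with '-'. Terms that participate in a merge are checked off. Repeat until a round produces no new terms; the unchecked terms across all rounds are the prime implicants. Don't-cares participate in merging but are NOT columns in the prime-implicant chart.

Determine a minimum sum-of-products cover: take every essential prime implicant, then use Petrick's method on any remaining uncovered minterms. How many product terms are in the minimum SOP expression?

8

[col 0] 000000*, 000011*, 001111*, 010100*, 010101*, 011000*, 011001*, 011011*, 011111*, 100000*, 100011*, 101011*, 101101, 101110, 111011*
[col 1] -00000, -00011, -11011, 0-1111, 01010-, 011-11, 0110-1, 01100-, 1-1011, 10-011
Prime implicants: -00000, -00011, -11011, 0-1111, 01010-, 011-11, 0110-1, 01100-, 1-1011, 10-011, 101101, 101110
PI chart (minterm → PIs covering it):
  0 | -00000  (sole → essential)
  3 | -00011  (sole → essential)
  20 | 01010-  (sole → essential)
  25 | 0110-1,01100-
  27 | -11011,011-11,0110-1
  31 | 0-1111,011-11
  32 | -00000  (sole → essential)
  35 | -00011,10-011
  45 | 101101  (sole → essential)
  46 | 101110  (sole → essential)
  59 | -11011,1-1011
Essential prime implicants: -00000, -00011, 01010-, 101101, 101110
Petrick residual → -11011, 0-1111, 0110-1
Minimum SOP uses 8 PIs: b'c'd'e'f' + b'c'd'ef + bcd'ef + a'cdef + a'bc'de' + a'bcd'f + ab'cde'f + ab'cdef'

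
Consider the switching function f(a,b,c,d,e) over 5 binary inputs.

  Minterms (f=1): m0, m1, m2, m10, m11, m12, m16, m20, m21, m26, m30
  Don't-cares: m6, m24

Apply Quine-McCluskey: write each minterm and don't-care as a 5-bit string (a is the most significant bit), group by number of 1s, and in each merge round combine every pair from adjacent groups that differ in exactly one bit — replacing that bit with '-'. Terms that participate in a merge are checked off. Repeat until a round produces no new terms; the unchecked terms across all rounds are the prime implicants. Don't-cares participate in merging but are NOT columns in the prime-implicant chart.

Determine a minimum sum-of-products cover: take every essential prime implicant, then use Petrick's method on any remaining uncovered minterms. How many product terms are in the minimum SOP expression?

Round 0: 00000✓ 00001✓ 00010✓ 00110✓ 01010✓ 01011✓ 01100 10000✓ 10100✓ 10101✓ 11000✓ 11010✓ 11110✓
Round 1: -0000 -1010 0-010 00-10 000-0 0000- 0101- 1-000 10-00 1010- 11-10 110-0
PIs = {-0000, -1010, 0-010, 00-10, 000-0, 0000-, 0101-, 01100, 1-000, 10-00, 1010-, 11-10, 110-0}
Coverage chart:
  m0: -0000,000-0,0000-
  m1: 0000- ←essential
  m2: 0-010,00-10,000-0
  m10: -1010,0-010,0101-
  m11: 0101- ←essential
  m12: 01100 ←essential
  m16: -0000,1-000,10-00
  m20: 10-00,1010-
  m21: 1010- ←essential
  m26: -1010,11-10,110-0
  m30: 11-10 ←essential
Essential: 0000-, 0101-, 01100, 1010-, 11-10
Petrick residual → -0000, 0-010
Min cover (7 terms): b'c'd'e' + a'c'de' + a'b'c'd' + a'bc'd + a'bcd'e' + ab'cd' + abde'

7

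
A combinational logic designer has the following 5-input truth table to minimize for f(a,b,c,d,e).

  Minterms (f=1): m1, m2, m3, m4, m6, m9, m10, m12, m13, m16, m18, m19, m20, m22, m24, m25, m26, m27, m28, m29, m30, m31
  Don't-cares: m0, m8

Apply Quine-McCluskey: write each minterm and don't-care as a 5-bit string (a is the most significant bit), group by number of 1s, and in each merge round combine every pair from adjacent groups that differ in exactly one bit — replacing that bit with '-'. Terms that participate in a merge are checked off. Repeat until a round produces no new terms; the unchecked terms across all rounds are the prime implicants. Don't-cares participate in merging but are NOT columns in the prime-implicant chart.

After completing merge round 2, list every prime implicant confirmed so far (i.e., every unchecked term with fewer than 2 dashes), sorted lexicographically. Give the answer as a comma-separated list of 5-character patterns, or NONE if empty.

NONE

size-2^0 implicants → 00000(✓)  00001(✓)  00010(✓)  00011(✓)  00100(✓)  00110(✓)  01000(✓)  01001(✓)  01010(✓)  01100(✓)  01101(✓)  10000(✓)  10010(✓)  10011(✓)  10100(✓)  10110(✓)  11000(✓)  11001(✓)  11010(✓)  11011(✓)  11100(✓)  11101(✓)  11110(✓)  11111(✓)
size-2^1 implicants → -0000(✓)  -0010(✓)  -0011(✓)  -0100(✓)  -0110(✓)  -1000(✓)  -1001(✓)  -1010(✓)  -1100(✓)  -1101(✓)  0-000(✓)  0-001(✓)  0-010(✓)  0-100(✓)  00-00(✓)  00-10(✓)  000-0(✓)  000-1(✓)  0000-(✓)  0001-(✓)  001-0(✓)  01-00(✓)  01-01(✓)  010-0(✓)  0100-(✓)  0110-(✓)  1-000(✓)  1-010(✓)  1-011(✓)  1-100(✓)  1-110(✓)  10-00(✓)  10-10(✓)  100-0(✓)  1001-(✓)  101-0(✓)  11-00(✓)  11-01(✓)  11-10(✓)  11-11(✓)  110-0(✓)  110-1(✓)  1100-(✓)  1101-(✓)  111-0(✓)  111-1(✓)  1110-(✓)  1111-(✓)
size-2^2 implicants → --000(✓)  --010(✓)  --100(✓)  -0-00(✓)  -0-10(✓)  -00-0(✓)  -001-  -01-0(✓)  -1-00(✓)  -1-01(✓)  -10-0(✓)  -100-(✓)  -110-(✓)  0--00(✓)  0-0-0(✓)  0-00-  00--0(✓)  000--  01-0-(✓)  1--00(✓)  1--10(✓)  1-0-0(✓)  1-01-  1-1-0(✓)  10--0(✓)  11--0(✓)  11--1(✓)  11-0-(✓)  11-1-(✓)  110--(✓)  111--(✓)
size-2^3 implicants → ---00  --0-0  -0--0  -1-0-  1---0  11---
Unchecked terms (primes): ---00, --0-0, -0--0, -001-, -1-0-, 0-00-, 000--, 1---0, 1-01-, 11---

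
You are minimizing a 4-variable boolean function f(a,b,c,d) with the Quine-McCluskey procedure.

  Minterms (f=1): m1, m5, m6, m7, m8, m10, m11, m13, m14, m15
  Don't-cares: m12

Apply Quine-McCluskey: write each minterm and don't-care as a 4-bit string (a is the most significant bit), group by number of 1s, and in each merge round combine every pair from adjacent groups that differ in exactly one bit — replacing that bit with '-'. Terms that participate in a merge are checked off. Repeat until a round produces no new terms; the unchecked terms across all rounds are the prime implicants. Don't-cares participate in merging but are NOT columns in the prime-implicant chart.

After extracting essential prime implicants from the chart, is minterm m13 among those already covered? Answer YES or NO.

NO

size-2^0 implicants → 0001(✓)  0101(✓)  0110(✓)  0111(✓)  1000(✓)  1010(✓)  1011(✓)  1100(✓)  1101(✓)  1110(✓)  1111(✓)
size-2^1 implicants → -101(✓)  -110(✓)  -111(✓)  0-01  01-1(✓)  011-(✓)  1-00(✓)  1-10(✓)  1-11(✓)  10-0(✓)  101-(✓)  11-0(✓)  11-1(✓)  110-(✓)  111-(✓)
size-2^2 implicants → -1-1  -11-  1--0  1-1-  11--
Unchecked terms (primes): -1-1, -11-, 0-01, 1--0, 1-1-, 11--
Minterm coverage:
  m1 ⊆ 0-01 [E]
  m5 ⊆ -1-1,0-01
  m6 ⊆ -11- [E]
  m7 ⊆ -1-1,-11-
  m8 ⊆ 1--0 [E]
  m10 ⊆ 1--0,1-1-
  m11 ⊆ 1-1- [E]
  m13 ⊆ -1-1,11--
  m14 ⊆ -11-,1--0,1-1-,11--
  m15 ⊆ -1-1,-11-,1-1-,11--
E = {-11-, 0-01, 1--0, 1-1-}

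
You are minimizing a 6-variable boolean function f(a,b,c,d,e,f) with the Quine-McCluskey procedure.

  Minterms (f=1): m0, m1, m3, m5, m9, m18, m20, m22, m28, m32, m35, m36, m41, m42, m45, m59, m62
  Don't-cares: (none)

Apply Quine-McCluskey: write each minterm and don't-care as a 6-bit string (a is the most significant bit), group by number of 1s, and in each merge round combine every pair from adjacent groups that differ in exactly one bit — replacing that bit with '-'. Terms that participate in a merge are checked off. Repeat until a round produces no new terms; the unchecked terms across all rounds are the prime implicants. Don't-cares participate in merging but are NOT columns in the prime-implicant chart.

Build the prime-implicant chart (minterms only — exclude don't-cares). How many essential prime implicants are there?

9

Round 0: 000000✓ 000001✓ 000011✓ 000101✓ 001001✓ 010010✓ 010100✓ 010110✓ 011100✓ 100000✓ 100011✓ 100100✓ 101001✓ 101010 101101✓ 111011 111110
Round 1: -00000 -00011 -01001 00-001 000-01 0000-1 00000- 01-100 010-10 0101-0 100-00 101-01
PIs = {-00000, -00011, -01001, 00-001, 000-01, 0000-1, 00000-, 01-100, 010-10, 0101-0, 100-00, 101-01, 101010, 111011, 111110}
Coverage chart:
  m0: -00000,00000-
  m1: 00-001,000-01,0000-1,00000-
  m3: -00011,0000-1
  m5: 000-01 ←essential
  m9: -01001,00-001
  m18: 010-10 ←essential
  m20: 01-100,0101-0
  m22: 010-10,0101-0
  m28: 01-100 ←essential
  m32: -00000,100-00
  m35: -00011 ←essential
  m36: 100-00 ←essential
  m41: -01001,101-01
  m42: 101010 ←essential
  m45: 101-01 ←essential
  m59: 111011 ←essential
  m62: 111110 ←essential
Essential: -00011, 000-01, 01-100, 010-10, 100-00, 101-01, 101010, 111011, 111110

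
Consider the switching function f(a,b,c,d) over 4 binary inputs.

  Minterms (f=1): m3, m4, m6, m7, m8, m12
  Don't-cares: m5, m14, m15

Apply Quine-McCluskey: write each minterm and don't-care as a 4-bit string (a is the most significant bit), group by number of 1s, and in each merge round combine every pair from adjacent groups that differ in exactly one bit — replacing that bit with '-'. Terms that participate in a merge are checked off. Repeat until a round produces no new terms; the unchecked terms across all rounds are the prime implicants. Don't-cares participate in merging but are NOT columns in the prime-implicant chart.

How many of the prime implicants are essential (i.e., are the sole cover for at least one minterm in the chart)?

size-2^0 implicants → 0011(✓)  0100(✓)  0101(✓)  0110(✓)  0111(✓)  1000(✓)  1100(✓)  1110(✓)  1111(✓)
size-2^1 implicants → -100(✓)  -110(✓)  -111(✓)  0-11  01-0(✓)  01-1(✓)  010-(✓)  011-(✓)  1-00  11-0(✓)  111-(✓)
size-2^2 implicants → -1-0  -11-  01--
Unchecked terms (primes): -1-0, -11-, 0-11, 01--, 1-00
Minterm coverage:
  m3 ⊆ 0-11 [E]
  m4 ⊆ -1-0,01--
  m6 ⊆ -1-0,-11-,01--
  m7 ⊆ -11-,0-11,01--
  m8 ⊆ 1-00 [E]
  m12 ⊆ -1-0,1-00
E = {0-11, 1-00}

2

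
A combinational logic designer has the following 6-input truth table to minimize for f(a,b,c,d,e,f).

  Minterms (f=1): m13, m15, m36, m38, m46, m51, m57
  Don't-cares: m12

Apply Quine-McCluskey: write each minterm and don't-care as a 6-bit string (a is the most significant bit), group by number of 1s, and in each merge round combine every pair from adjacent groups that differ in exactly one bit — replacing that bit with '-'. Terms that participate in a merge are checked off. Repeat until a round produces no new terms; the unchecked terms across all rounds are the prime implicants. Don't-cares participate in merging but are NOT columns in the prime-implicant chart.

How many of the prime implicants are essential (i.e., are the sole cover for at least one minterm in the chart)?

5

size-2^0 implicants → 001100(✓)  001101(✓)  001111(✓)  100100(✓)  100110(✓)  101110(✓)  110011  111001
size-2^1 implicants → 0011-1  00110-  10-110  1001-0
Unchecked terms (primes): 0011-1, 00110-, 10-110, 1001-0, 110011, 111001
Minterm coverage:
  m13 ⊆ 0011-1,00110-
  m15 ⊆ 0011-1 [E]
  m36 ⊆ 1001-0 [E]
  m38 ⊆ 10-110,1001-0
  m46 ⊆ 10-110 [E]
  m51 ⊆ 110011 [E]
  m57 ⊆ 111001 [E]
E = {0011-1, 10-110, 1001-0, 110011, 111001}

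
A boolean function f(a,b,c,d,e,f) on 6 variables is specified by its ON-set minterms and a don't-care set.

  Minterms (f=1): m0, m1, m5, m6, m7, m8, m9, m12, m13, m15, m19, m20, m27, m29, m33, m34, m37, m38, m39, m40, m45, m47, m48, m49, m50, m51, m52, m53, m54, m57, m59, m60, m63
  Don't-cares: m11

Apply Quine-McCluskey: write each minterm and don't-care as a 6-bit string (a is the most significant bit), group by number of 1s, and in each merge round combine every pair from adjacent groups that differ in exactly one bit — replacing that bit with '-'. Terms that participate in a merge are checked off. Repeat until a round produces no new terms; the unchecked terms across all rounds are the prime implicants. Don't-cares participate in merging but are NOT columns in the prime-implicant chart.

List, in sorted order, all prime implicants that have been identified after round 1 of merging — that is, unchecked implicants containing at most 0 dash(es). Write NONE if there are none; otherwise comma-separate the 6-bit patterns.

NONE

Round 0: 000000✓ 000001✓ 000101✓ 000110✓ 000111✓ 001000✓ 001001✓ 001011✓ 001100✓ 001101✓ 001111✓ 010011✓ 010100✓ 011011✓ 011101✓ 100001✓ 100010✓ 100101✓ 100110✓ 100111✓ 101000✓ 101101✓ 101111✓ 110000✓ 110001✓ 110010✓ 110011✓ 110100✓ 110101✓ 110110✓ 111001✓ 111011✓ 111100✓ 111111✓
Round 1: -00001✓ -00101✓ -00110✓ -00111✓ -01000 -01101✓ -01111✓ -10011✓ -10100 -11011✓ 0-1011 0-1101 00-000✓ 00-001✓ 00-101✓ 00-111✓ 000-01✓ 00000-✓ 0001-1✓ 00011-✓ 001-00✓ 001-01✓ 001-11✓ 0010-1✓ 00100-✓ 0011-1✓ 00110-✓ 01-011✓ 1-0001✓ 1-0010✓ 1-0101✓ 1-0110✓ 1-1111 10-101✓ 10-111✓ 100-01✓ 100-10✓ 1001-1✓ 10011-✓ 1011-1✓ 11-001✓ 11-011✓ 11-100 110-00✓ 110-01✓ 110-10✓ 1100-0✓ 1100-1✓ 11000-✓ 11001-✓ 1101-0✓ 11010-✓ 111-11 1110-1✓
Round 2: -0-101✓ -0-111✓ -00-01 -001-1✓ -0011- -011-1✓ -1-011 00--01 00-00- 00-1-1✓ 001--1 001-0- 1-0-01 1-0-10 10-1-1✓ 11-0-1 110--0 110-0- 1100--
Round 3: -0-1-1
PIs = {-0-1-1, -00-01, -0011-, -01000, -1-011, -10100, 0-1011, 0-1101, 00--01, 00-00-, 001--1, 001-0-, 1-0-01, 1-0-10, 1-1111, 11-0-1, 11-100, 110--0, 110-0-, 1100--, 111-11}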